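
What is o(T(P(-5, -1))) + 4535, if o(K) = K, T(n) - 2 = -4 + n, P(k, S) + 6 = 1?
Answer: 4528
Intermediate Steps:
P(k, S) = -5 (P(k, S) = -6 + 1 = -5)
T(n) = -2 + n (T(n) = 2 + (-4 + n) = -2 + n)
o(T(P(-5, -1))) + 4535 = (-2 - 5) + 4535 = -7 + 4535 = 4528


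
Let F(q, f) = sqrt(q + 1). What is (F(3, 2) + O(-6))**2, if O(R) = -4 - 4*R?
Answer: 484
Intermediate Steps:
F(q, f) = sqrt(1 + q)
(F(3, 2) + O(-6))**2 = (sqrt(1 + 3) + (-4 - 4*(-6)))**2 = (sqrt(4) + (-4 + 24))**2 = (2 + 20)**2 = 22**2 = 484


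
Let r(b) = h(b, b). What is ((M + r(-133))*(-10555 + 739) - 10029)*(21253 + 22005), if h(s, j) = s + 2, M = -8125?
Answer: 3505233244686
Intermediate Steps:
h(s, j) = 2 + s
r(b) = 2 + b
((M + r(-133))*(-10555 + 739) - 10029)*(21253 + 22005) = ((-8125 + (2 - 133))*(-10555 + 739) - 10029)*(21253 + 22005) = ((-8125 - 131)*(-9816) - 10029)*43258 = (-8256*(-9816) - 10029)*43258 = (81040896 - 10029)*43258 = 81030867*43258 = 3505233244686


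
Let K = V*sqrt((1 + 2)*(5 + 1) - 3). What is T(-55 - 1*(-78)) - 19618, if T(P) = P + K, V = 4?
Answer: -19595 + 4*sqrt(15) ≈ -19580.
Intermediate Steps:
K = 4*sqrt(15) (K = 4*sqrt((1 + 2)*(5 + 1) - 3) = 4*sqrt(3*6 - 3) = 4*sqrt(18 - 3) = 4*sqrt(15) ≈ 15.492)
T(P) = P + 4*sqrt(15)
T(-55 - 1*(-78)) - 19618 = ((-55 - 1*(-78)) + 4*sqrt(15)) - 19618 = ((-55 + 78) + 4*sqrt(15)) - 19618 = (23 + 4*sqrt(15)) - 19618 = -19595 + 4*sqrt(15)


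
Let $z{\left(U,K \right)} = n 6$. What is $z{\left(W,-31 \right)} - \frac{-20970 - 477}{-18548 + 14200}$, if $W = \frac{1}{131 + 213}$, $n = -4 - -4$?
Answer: $- \frac{21447}{4348} \approx -4.9326$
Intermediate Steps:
$n = 0$ ($n = -4 + 4 = 0$)
$W = \frac{1}{344} \approx 0.002907$
$z{\left(U,K \right)} = 0$ ($z{\left(U,K \right)} = 0 \cdot 6 = 0$)
$z{\left(W,-31 \right)} - \frac{-20970 - 477}{-18548 + 14200} = 0 - \frac{-20970 - 477}{-18548 + 14200} = 0 - - \frac{21447}{-4348} = 0 - \left(-21447\right) \left(- \frac{1}{4348}\right) = 0 - \frac{21447}{4348} = - \frac{21447}{4348}$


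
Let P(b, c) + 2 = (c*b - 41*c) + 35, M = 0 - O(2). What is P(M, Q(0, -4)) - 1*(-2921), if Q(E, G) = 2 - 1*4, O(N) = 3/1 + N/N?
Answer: 3044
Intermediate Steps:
O(N) = 4 (O(N) = 3*1 + 1 = 3 + 1 = 4)
Q(E, G) = -2 (Q(E, G) = 2 - 4 = -2)
M = -4 (M = 0 - 1*4 = 0 - 4 = -4)
P(b, c) = 33 - 41*c + b*c (P(b, c) = -2 + ((c*b - 41*c) + 35) = -2 + ((b*c - 41*c) + 35) = -2 + ((-41*c + b*c) + 35) = -2 + (35 - 41*c + b*c) = 33 - 41*c + b*c)
P(M, Q(0, -4)) - 1*(-2921) = (33 - 41*(-2) - 4*(-2)) - 1*(-2921) = (33 + 82 + 8) + 2921 = 123 + 2921 = 3044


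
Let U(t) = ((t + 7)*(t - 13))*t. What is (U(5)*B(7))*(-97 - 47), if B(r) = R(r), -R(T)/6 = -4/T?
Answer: 1658880/7 ≈ 2.3698e+5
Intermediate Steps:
R(T) = 24/T (R(T) = -(-24)/T = 24/T)
B(r) = 24/r
U(t) = t*(-13 + t)*(7 + t) (U(t) = ((7 + t)*(-13 + t))*t = ((-13 + t)*(7 + t))*t = t*(-13 + t)*(7 + t))
(U(5)*B(7))*(-97 - 47) = ((5*(-91 + 5² - 6*5))*(24/7))*(-97 - 47) = ((5*(-91 + 25 - 30))*(24*(⅐)))*(-144) = ((5*(-96))*(24/7))*(-144) = -480*24/7*(-144) = -11520/7*(-144) = 1658880/7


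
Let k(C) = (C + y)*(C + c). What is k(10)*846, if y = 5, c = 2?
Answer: 152280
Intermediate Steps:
k(C) = (2 + C)*(5 + C) (k(C) = (C + 5)*(C + 2) = (5 + C)*(2 + C) = (2 + C)*(5 + C))
k(10)*846 = (10 + 10² + 7*10)*846 = (10 + 100 + 70)*846 = 180*846 = 152280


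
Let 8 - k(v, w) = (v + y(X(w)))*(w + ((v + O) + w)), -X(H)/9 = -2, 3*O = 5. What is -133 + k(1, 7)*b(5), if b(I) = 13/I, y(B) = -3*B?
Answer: 32767/15 ≈ 2184.5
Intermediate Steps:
O = 5/3 (O = (⅓)*5 = 5/3 ≈ 1.6667)
X(H) = 18 (X(H) = -9*(-2) = 18)
k(v, w) = 8 - (-54 + v)*(5/3 + v + 2*w) (k(v, w) = 8 - (v - 3*18)*(w + ((v + 5/3) + w)) = 8 - (v - 54)*(w + ((5/3 + v) + w)) = 8 - (-54 + v)*(w + (5/3 + v + w)) = 8 - (-54 + v)*(5/3 + v + 2*w))
-133 + k(1, 7)*b(5) = -133 + (98 - 1*1² + 108*7 + (157/3)*1 - 2*1*7)*(13/5) = -133 + (98 - 1*1 + 756 + 157/3 - 14)*(13*(⅕)) = -133 + (98 - 1 + 756 + 157/3 - 14)*(13/5) = -133 + (2674/3)*(13/5) = -133 + 34762/15 = 32767/15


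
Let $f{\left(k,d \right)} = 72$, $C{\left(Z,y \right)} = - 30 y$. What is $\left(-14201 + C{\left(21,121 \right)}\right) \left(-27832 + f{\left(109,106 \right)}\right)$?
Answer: $494988560$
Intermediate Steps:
$\left(-14201 + C{\left(21,121 \right)}\right) \left(-27832 + f{\left(109,106 \right)}\right) = \left(-14201 - 3630\right) \left(-27832 + 72\right) = \left(-14201 - 3630\right) \left(-27760\right) = \left(-17831\right) \left(-27760\right) = 494988560$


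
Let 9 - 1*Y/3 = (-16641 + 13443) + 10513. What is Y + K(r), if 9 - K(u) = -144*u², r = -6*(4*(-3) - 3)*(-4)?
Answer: 18640491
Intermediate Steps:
r = -360 (r = -6*(-12 - 3)*(-4) = -6*(-15)*(-4) = 90*(-4) = -360)
Y = -21918 (Y = 27 - 3*((-16641 + 13443) + 10513) = 27 - 3*(-3198 + 10513) = 27 - 3*7315 = 27 - 21945 = -21918)
K(u) = 9 + 144*u² (K(u) = 9 - (-144)*u² = 9 + 144*u²)
Y + K(r) = -21918 + (9 + 144*(-360)²) = -21918 + (9 + 144*129600) = -21918 + (9 + 18662400) = -21918 + 18662409 = 18640491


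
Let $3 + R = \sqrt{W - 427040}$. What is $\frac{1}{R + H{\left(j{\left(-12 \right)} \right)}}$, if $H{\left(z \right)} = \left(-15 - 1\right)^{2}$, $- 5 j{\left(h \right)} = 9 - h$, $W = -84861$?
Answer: $\frac{253}{575910} - \frac{13 i \sqrt{3029}}{575910} \approx 0.0004393 - 0.0012423 i$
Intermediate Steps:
$R = -3 + 13 i \sqrt{3029}$ ($R = -3 + \sqrt{-84861 - 427040} = -3 + \sqrt{-511901} = -3 + 13 i \sqrt{3029} \approx -3.0 + 715.47 i$)
$j{\left(h \right)} = - \frac{9}{5} + \frac{h}{5}$ ($j{\left(h \right)} = - \frac{9 - h}{5} = - \frac{9}{5} + \frac{h}{5}$)
$H{\left(z \right)} = 256$ ($H{\left(z \right)} = \left(-16\right)^{2} = 256$)
$\frac{1}{R + H{\left(j{\left(-12 \right)} \right)}} = \frac{1}{\left(-3 + 13 i \sqrt{3029}\right) + 256} = \frac{1}{253 + 13 i \sqrt{3029}}$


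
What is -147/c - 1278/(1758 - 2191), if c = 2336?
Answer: 2921757/1011488 ≈ 2.8886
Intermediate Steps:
-147/c - 1278/(1758 - 2191) = -147/2336 - 1278/(1758 - 2191) = -147*1/2336 - 1278/(-433) = -147/2336 - 1278*(-1/433) = -147/2336 + 1278/433 = 2921757/1011488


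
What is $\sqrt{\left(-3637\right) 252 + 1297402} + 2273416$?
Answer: $2273416 + \sqrt{380878} \approx 2.274 \cdot 10^{6}$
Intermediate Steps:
$\sqrt{\left(-3637\right) 252 + 1297402} + 2273416 = \sqrt{-916524 + 1297402} + 2273416 = \sqrt{380878} + 2273416 = 2273416 + \sqrt{380878}$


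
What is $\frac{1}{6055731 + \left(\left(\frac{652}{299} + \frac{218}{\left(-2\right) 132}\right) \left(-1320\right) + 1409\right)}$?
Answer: $\frac{299}{1810550130} \approx 1.6514 \cdot 10^{-7}$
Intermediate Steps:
$\frac{1}{6055731 + \left(\left(\frac{652}{299} + \frac{218}{\left(-2\right) 132}\right) \left(-1320\right) + 1409\right)} = \frac{1}{6055731 + \left(\left(652 \cdot \frac{1}{299} + \frac{218}{-264}\right) \left(-1320\right) + 1409\right)} = \frac{1}{6055731 + \left(\left(\frac{652}{299} + 218 \left(- \frac{1}{264}\right)\right) \left(-1320\right) + 1409\right)} = \frac{1}{6055731 + \left(\left(\frac{652}{299} - \frac{109}{132}\right) \left(-1320\right) + 1409\right)} = \frac{1}{6055731 + \left(\frac{53473}{39468} \left(-1320\right) + 1409\right)} = \frac{1}{6055731 + \left(- \frac{534730}{299} + 1409\right)} = \frac{1}{6055731 - \frac{113439}{299}} = \frac{1}{\frac{1810550130}{299}} = \frac{299}{1810550130}$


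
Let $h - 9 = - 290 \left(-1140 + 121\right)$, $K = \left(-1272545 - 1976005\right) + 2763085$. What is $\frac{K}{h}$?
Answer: $- \frac{485465}{295519} \approx -1.6428$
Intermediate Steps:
$K = -485465$ ($K = -3248550 + 2763085 = -485465$)
$h = 295519$ ($h = 9 - 290 \left(-1140 + 121\right) = 9 - -295510 = 9 + 295510 = 295519$)
$\frac{K}{h} = - \frac{485465}{295519}$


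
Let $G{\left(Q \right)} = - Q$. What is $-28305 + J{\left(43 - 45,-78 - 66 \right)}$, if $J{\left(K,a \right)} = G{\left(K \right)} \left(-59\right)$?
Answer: $-28423$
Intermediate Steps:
$J{\left(K,a \right)} = 59 K$ ($J{\left(K,a \right)} = - K \left(-59\right) = 59 K$)
$-28305 + J{\left(43 - 45,-78 - 66 \right)} = -28305 + 59 \left(43 - 45\right) = -28305 + 59 \left(-2\right) = -28305 - 118 = -28423$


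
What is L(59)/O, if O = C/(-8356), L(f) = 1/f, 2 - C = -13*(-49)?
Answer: 8356/37465 ≈ 0.22303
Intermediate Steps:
C = -635 (C = 2 - (-13)*(-49) = 2 - 1*637 = 2 - 637 = -635)
O = 635/8356 (O = -635/(-8356) = -635*(-1/8356) = 635/8356 ≈ 0.075993)
L(59)/O = 1/(59*(635/8356)) = (1/59)*(8356/635) = 8356/37465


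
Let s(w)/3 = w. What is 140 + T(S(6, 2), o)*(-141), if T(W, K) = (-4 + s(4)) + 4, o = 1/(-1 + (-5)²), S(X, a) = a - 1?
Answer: -1552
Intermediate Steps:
s(w) = 3*w
S(X, a) = -1 + a
o = 1/24 (o = 1/(-1 + 25) = 1/24 ≈ 0.041667)
T(W, K) = 12 (T(W, K) = (-4 + 3*4) + 4 = (-4 + 12) + 4 = 8 + 4 = 12)
140 + T(S(6, 2), o)*(-141) = 140 + 12*(-141) = 140 - 1692 = -1552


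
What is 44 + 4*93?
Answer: 416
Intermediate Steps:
44 + 4*93 = 44 + 372 = 416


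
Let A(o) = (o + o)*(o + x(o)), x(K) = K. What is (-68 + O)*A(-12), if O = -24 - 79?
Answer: -98496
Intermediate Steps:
A(o) = 4*o² (A(o) = (o + o)*(o + o) = (2*o)*(2*o) = 4*o²)
O = -103
(-68 + O)*A(-12) = (-68 - 103)*(4*(-12)²) = -684*144 = -171*576 = -98496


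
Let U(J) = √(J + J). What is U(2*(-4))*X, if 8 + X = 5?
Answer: -12*I ≈ -12.0*I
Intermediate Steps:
U(J) = √2*√J (U(J) = √(2*J) = √2*√J)
X = -3 (X = -8 + 5 = -3)
U(2*(-4))*X = (√2*√(2*(-4)))*(-3) = (√2*√(-8))*(-3) = (√2*(2*I*√2))*(-3) = (4*I)*(-3) = -12*I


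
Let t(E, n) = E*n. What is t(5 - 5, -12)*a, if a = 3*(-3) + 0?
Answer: 0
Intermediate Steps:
a = -9 (a = -9 + 0 = -9)
t(5 - 5, -12)*a = ((5 - 5)*(-12))*(-9) = (0*(-12))*(-9) = 0*(-9) = 0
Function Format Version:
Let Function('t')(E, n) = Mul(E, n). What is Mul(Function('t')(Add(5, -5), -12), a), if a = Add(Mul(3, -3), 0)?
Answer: 0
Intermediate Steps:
a = -9 (a = Add(-9, 0) = -9)
Mul(Function('t')(Add(5, -5), -12), a) = Mul(Mul(Add(5, -5), -12), -9) = Mul(Mul(0, -12), -9) = Mul(0, -9) = 0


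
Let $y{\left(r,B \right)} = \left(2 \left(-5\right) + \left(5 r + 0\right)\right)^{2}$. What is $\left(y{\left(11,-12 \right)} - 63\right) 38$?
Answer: $74556$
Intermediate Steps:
$y{\left(r,B \right)} = \left(-10 + 5 r\right)^{2}$
$\left(y{\left(11,-12 \right)} - 63\right) 38 = \left(25 \left(-2 + 11\right)^{2} - 63\right) 38 = \left(25 \cdot 9^{2} - 63\right) 38 = \left(25 \cdot 81 - 63\right) 38 = \left(2025 - 63\right) 38 = 1962 \cdot 38 = 74556$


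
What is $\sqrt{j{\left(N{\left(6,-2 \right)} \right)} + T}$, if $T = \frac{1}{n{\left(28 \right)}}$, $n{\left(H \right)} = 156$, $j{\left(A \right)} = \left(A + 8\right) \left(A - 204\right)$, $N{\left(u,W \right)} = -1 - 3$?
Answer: $\frac{i \sqrt{5061849}}{78} \approx 28.844 i$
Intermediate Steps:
$N{\left(u,W \right)} = -4$
$j{\left(A \right)} = \left(-204 + A\right) \left(8 + A\right)$ ($j{\left(A \right)} = \left(8 + A\right) \left(-204 + A\right) = \left(-204 + A\right) \left(8 + A\right)$)
$T = \frac{1}{156} \approx 0.0064103$
$\sqrt{j{\left(N{\left(6,-2 \right)} \right)} + T} = \sqrt{\left(-1632 + \left(-4\right)^{2} - -784\right) + \frac{1}{156}} = \sqrt{\left(-1632 + 16 + 784\right) + \frac{1}{156}} = \sqrt{-832 + \frac{1}{156}} = \sqrt{- \frac{129791}{156}} = \frac{i \sqrt{5061849}}{78}$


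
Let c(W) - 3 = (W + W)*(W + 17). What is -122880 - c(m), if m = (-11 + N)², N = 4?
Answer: -129351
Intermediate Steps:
m = 49 (m = (-11 + 4)² = (-7)² = 49)
c(W) = 3 + 2*W*(17 + W) (c(W) = 3 + (W + W)*(W + 17) = 3 + (2*W)*(17 + W) = 3 + 2*W*(17 + W))
-122880 - c(m) = -122880 - (3 + 2*49² + 34*49) = -122880 - (3 + 2*2401 + 1666) = -122880 - (3 + 4802 + 1666) = -122880 - 1*6471 = -122880 - 6471 = -129351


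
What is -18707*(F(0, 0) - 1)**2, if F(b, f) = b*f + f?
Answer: -18707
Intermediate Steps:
F(b, f) = f + b*f
-18707*(F(0, 0) - 1)**2 = -18707*(0*(1 + 0) - 1)**2 = -18707*(0*1 - 1)**2 = -18707*(0 - 1)**2 = -18707*(-1)**2 = -18707*1 = -18707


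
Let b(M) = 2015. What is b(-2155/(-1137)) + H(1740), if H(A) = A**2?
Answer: 3029615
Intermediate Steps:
b(-2155/(-1137)) + H(1740) = 2015 + 1740**2 = 2015 + 3027600 = 3029615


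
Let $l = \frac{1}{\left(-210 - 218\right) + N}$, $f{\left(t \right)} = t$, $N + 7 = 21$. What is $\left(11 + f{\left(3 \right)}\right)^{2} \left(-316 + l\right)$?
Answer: $- \frac{12820850}{207} \approx -61937.0$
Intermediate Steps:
$N = 14$ ($N = -7 + 21 = 14$)
$l = - \frac{1}{414}$ ($l = \frac{1}{\left(-210 - 218\right) + 14} = \frac{1}{-428 + 14} = \frac{1}{-414} = - \frac{1}{414} \approx -0.0024155$)
$\left(11 + f{\left(3 \right)}\right)^{2} \left(-316 + l\right) = \left(11 + 3\right)^{2} \left(-316 - \frac{1}{414}\right) = 14^{2} \left(- \frac{130825}{414}\right) = 196 \left(- \frac{130825}{414}\right) = - \frac{12820850}{207}$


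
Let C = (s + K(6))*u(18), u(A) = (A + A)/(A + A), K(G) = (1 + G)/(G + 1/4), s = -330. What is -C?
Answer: 8222/25 ≈ 328.88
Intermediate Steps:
K(G) = (1 + G)/(1/4 + G) (K(G) = (1 + G)/(G + 1/4) = (1 + G)/(1/4 + G))
u(A) = 1 (u(A) = (2*A)/((2*A)) = (2*A)*(1/(2*A)) = 1)
C = -8222/25 (C = (-330 + 4*(1 + 6)/(1 + 4*6))*1 = (-330 + 4*7/(1 + 24))*1 = (-330 + 4*7/25)*1 = (-330 + 4*(1/25)*7)*1 = (-330 + 28/25)*1 = -8222/25*1 = -8222/25 ≈ -328.88)
-C = -1*(-8222/25) = 8222/25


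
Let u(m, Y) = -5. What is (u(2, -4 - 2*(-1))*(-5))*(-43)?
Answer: -1075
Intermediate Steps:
(u(2, -4 - 2*(-1))*(-5))*(-43) = -5*(-5)*(-43) = 25*(-43) = -1075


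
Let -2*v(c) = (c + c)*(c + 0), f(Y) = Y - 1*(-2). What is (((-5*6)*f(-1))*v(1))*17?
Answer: 510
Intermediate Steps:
f(Y) = 2 + Y (f(Y) = Y + 2 = 2 + Y)
v(c) = -c² (v(c) = -(c + c)*(c + 0)/2 = -2*c*c/2 = -c²)
(((-5*6)*f(-1))*v(1))*17 = (((-5*6)*(2 - 1))*(-1*1²))*17 = ((-30*1)*(-1*1))*17 = -30*(-1)*17 = 30*17 = 510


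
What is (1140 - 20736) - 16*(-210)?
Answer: -16236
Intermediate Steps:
(1140 - 20736) - 16*(-210) = -19596 + 3360 = -16236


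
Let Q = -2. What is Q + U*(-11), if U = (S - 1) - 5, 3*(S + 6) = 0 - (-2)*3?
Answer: 108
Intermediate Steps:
S = -4 (S = -6 + (0 - (-2)*3)/3 = -6 + (0 - 1*(-6))/3 = -6 + (0 + 6)/3 = -6 + (1/3)*6 = -6 + 2 = -4)
U = -10 (U = (-4 - 1) - 5 = -5 - 5 = -10)
Q + U*(-11) = -2 - 10*(-11) = -2 + 110 = 108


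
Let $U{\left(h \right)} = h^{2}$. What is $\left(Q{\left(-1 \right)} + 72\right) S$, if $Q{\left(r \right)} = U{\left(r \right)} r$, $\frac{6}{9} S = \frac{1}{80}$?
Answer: $\frac{213}{160} \approx 1.3312$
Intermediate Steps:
$S = \frac{3}{160}$ ($S = \frac{3}{2 \cdot 80} = \frac{3}{2} \cdot \frac{1}{80} = \frac{3}{160} \approx 0.01875$)
$Q{\left(r \right)} = r^{3}$ ($Q{\left(r \right)} = r^{2} r = r^{3}$)
$\left(Q{\left(-1 \right)} + 72\right) S = \left(\left(-1\right)^{3} + 72\right) \frac{3}{160} = \left(-1 + 72\right) \frac{3}{160} = 71 \cdot \frac{3}{160} = \frac{213}{160}$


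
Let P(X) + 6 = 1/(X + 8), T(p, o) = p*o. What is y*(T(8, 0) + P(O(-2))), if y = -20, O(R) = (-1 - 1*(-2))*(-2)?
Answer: 350/3 ≈ 116.67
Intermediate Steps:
O(R) = -2 (O(R) = (-1 + 2)*(-2) = 1*(-2) = -2)
T(p, o) = o*p
P(X) = -6 + 1/(8 + X) (P(X) = -6 + 1/(X + 8) = -6 + 1/(8 + X))
y*(T(8, 0) + P(O(-2))) = -20*(0*8 + (-47 - 6*(-2))/(8 - 2)) = -20*(0 + (-47 + 12)/6) = -20*(0 + (⅙)*(-35)) = -20*(0 - 35/6) = -20*(-35/6) = 350/3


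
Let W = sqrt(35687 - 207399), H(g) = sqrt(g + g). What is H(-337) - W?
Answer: I*(sqrt(674) - 8*sqrt(2683)) ≈ -388.42*I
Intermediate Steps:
H(g) = sqrt(2)*sqrt(g) (H(g) = sqrt(2*g) = sqrt(2)*sqrt(g))
W = 8*I*sqrt(2683) (W = sqrt(-171712) = 8*I*sqrt(2683) ≈ 414.38*I)
H(-337) - W = sqrt(2)*sqrt(-337) - 8*I*sqrt(2683) = sqrt(2)*(I*sqrt(337)) - 8*I*sqrt(2683) = I*sqrt(674) - 8*I*sqrt(2683)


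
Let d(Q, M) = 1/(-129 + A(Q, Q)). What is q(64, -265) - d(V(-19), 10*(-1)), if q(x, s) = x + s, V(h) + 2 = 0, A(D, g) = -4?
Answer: -26732/133 ≈ -200.99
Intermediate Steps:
V(h) = -2 (V(h) = -2 + 0 = -2)
q(x, s) = s + x
d(Q, M) = -1/133 (d(Q, M) = 1/(-129 - 4) = 1/(-133) = -1/133)
q(64, -265) - d(V(-19), 10*(-1)) = (-265 + 64) - 1*(-1/133) = -201 + 1/133 = -26732/133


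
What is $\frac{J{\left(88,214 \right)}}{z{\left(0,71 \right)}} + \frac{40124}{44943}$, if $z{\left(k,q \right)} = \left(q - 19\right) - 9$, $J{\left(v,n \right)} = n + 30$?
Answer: $\frac{12691424}{1932549} \approx 6.5672$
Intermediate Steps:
$J{\left(v,n \right)} = 30 + n$
$z{\left(k,q \right)} = -28 + q$ ($z{\left(k,q \right)} = \left(-19 + q\right) - 9 = -28 + q$)
$\frac{J{\left(88,214 \right)}}{z{\left(0,71 \right)}} + \frac{40124}{44943} = \frac{30 + 214}{-28 + 71} + \frac{40124}{44943} = \frac{244}{43} + 40124 \cdot \frac{1}{44943} = 244 \cdot \frac{1}{43} + \frac{40124}{44943} = \frac{244}{43} + \frac{40124}{44943} = \frac{12691424}{1932549}$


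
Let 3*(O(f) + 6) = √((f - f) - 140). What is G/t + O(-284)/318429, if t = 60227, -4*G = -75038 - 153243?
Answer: 24229948367/25570697844 + 2*I*√35/955287 ≈ 0.94757 + 1.2386e-5*I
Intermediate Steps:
G = 228281/4 (G = -(-75038 - 153243)/4 = -¼*(-228281) = 228281/4 ≈ 57070.)
O(f) = -6 + 2*I*√35/3 (O(f) = -6 + √((f - f) - 140)/3 = -6 + √(0 - 140)/3 = -6 + √(-140)/3 = -6 + (2*I*√35)/3 = -6 + 2*I*√35/3)
G/t + O(-284)/318429 = (228281/4)/60227 + (-6 + 2*I*√35/3)/318429 = (228281/4)*(1/60227) + (-6 + 2*I*√35/3)*(1/318429) = 228281/240908 + (-2/106143 + 2*I*√35/955287) = 24229948367/25570697844 + 2*I*√35/955287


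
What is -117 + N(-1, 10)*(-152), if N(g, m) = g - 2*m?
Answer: 3075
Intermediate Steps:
-117 + N(-1, 10)*(-152) = -117 + (-1 - 2*10)*(-152) = -117 + (-1 - 20)*(-152) = -117 - 21*(-152) = -117 + 3192 = 3075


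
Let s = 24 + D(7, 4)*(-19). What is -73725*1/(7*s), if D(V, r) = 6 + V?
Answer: 73725/1561 ≈ 47.229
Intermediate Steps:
s = -223 (s = 24 + (6 + 7)*(-19) = 24 + 13*(-19) = 24 - 247 = -223)
-73725*1/(7*s) = -73725/((-223*7)) = -73725/(-1561) = -73725*(-1/1561) = 73725/1561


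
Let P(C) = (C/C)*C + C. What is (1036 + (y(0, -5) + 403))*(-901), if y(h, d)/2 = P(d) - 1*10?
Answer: -1260499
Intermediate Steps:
P(C) = 2*C (P(C) = 1*C + C = C + C = 2*C)
y(h, d) = -20 + 4*d (y(h, d) = 2*(2*d - 1*10) = 2*(2*d - 10) = 2*(-10 + 2*d) = -20 + 4*d)
(1036 + (y(0, -5) + 403))*(-901) = (1036 + ((-20 + 4*(-5)) + 403))*(-901) = (1036 + ((-20 - 20) + 403))*(-901) = (1036 + (-40 + 403))*(-901) = (1036 + 363)*(-901) = 1399*(-901) = -1260499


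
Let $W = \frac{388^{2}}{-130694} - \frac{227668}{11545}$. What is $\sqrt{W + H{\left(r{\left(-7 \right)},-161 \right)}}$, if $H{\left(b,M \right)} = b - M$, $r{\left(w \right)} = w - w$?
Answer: $\frac{\sqrt{79756174176187399085}}{754431115} \approx 11.838$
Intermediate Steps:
$r{\left(w \right)} = 0$
$W = - \frac{15746436036}{754431115}$ ($W = 150544 \left(- \frac{1}{130694}\right) - \frac{227668}{11545} = - \frac{75272}{65347} - \frac{227668}{11545} = - \frac{15746436036}{754431115} \approx -20.872$)
$\sqrt{W + H{\left(r{\left(-7 \right)},-161 \right)}} = \sqrt{- \frac{15746436036}{754431115} + \left(0 - -161\right)} = \sqrt{- \frac{15746436036}{754431115} + \left(0 + 161\right)} = \sqrt{- \frac{15746436036}{754431115} + 161} = \sqrt{\frac{105716973479}{754431115}} = \frac{\sqrt{79756174176187399085}}{754431115}$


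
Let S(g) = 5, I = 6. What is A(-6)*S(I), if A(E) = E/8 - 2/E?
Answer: -25/12 ≈ -2.0833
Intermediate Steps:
A(E) = -2/E + E/8 (A(E) = E*(1/8) - 2/E = E/8 - 2/E = -2/E + E/8)
A(-6)*S(I) = (-2/(-6) + (1/8)*(-6))*5 = (-2*(-1/6) - 3/4)*5 = (1/3 - 3/4)*5 = -5/12*5 = -25/12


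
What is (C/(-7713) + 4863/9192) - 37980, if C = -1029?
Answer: -299183902577/7877544 ≈ -37979.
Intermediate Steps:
(C/(-7713) + 4863/9192) - 37980 = (-1029/(-7713) + 4863/9192) - 37980 = (-1029*(-1/7713) + 4863*(1/9192)) - 37980 = (343/2571 + 1621/3064) - 37980 = 5218543/7877544 - 37980 = -299183902577/7877544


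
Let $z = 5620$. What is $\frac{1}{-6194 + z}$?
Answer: $- \frac{1}{574} \approx -0.0017422$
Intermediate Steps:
$\frac{1}{-6194 + z} = \frac{1}{-6194 + 5620} = \frac{1}{-574} = - \frac{1}{574}$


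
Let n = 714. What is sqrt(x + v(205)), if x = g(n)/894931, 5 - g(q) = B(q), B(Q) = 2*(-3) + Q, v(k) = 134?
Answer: sqrt(107320171161481)/894931 ≈ 11.576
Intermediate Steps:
B(Q) = -6 + Q
g(q) = 11 - q (g(q) = 5 - (-6 + q) = 5 + (6 - q) = 11 - q)
x = -703/894931 (x = (11 - 1*714)/894931 = (11 - 714)*(1/894931) = -703*1/894931 = -703/894931 ≈ -0.00078554)
sqrt(x + v(205)) = sqrt(-703/894931 + 134) = sqrt(119920051/894931) = sqrt(107320171161481)/894931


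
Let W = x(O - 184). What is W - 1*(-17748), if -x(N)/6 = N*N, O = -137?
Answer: -600498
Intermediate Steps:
x(N) = -6*N² (x(N) = -6*N*N = -6*N²)
W = -618246 (W = -6*(-137 - 184)² = -6*(-321)² = -6*103041 = -618246)
W - 1*(-17748) = -618246 - 1*(-17748) = -618246 + 17748 = -600498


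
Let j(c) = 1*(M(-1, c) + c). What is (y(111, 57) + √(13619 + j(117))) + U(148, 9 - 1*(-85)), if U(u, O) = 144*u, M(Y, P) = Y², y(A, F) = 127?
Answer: 21439 + √13737 ≈ 21556.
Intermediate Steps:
j(c) = 1 + c (j(c) = 1*((-1)² + c) = 1*(1 + c) = 1 + c)
(y(111, 57) + √(13619 + j(117))) + U(148, 9 - 1*(-85)) = (127 + √(13619 + (1 + 117))) + 144*148 = (127 + √(13619 + 118)) + 21312 = (127 + √13737) + 21312 = 21439 + √13737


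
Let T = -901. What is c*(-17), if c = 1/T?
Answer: 1/53 ≈ 0.018868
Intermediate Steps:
c = -1/901 (c = 1/(-901) = -1/901 ≈ -0.0011099)
c*(-17) = -1/901*(-17) = 1/53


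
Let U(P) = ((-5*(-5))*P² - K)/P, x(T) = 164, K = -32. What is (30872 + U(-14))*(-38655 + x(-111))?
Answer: -8223140258/7 ≈ -1.1747e+9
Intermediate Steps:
U(P) = (32 + 25*P²)/P (U(P) = ((-5*(-5))*P² - 1*(-32))/P = (25*P² + 32)/P = (32 + 25*P²)/P)
(30872 + U(-14))*(-38655 + x(-111)) = (30872 + (25*(-14) + 32/(-14)))*(-38655 + 164) = (30872 + (-350 + 32*(-1/14)))*(-38491) = (30872 + (-350 - 16/7))*(-38491) = (30872 - 2466/7)*(-38491) = (213638/7)*(-38491) = -8223140258/7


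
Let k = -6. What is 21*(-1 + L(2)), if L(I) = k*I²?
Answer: -525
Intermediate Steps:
L(I) = -6*I²
21*(-1 + L(2)) = 21*(-1 - 6*2²) = 21*(-1 - 6*4) = 21*(-1 - 24) = 21*(-25) = -525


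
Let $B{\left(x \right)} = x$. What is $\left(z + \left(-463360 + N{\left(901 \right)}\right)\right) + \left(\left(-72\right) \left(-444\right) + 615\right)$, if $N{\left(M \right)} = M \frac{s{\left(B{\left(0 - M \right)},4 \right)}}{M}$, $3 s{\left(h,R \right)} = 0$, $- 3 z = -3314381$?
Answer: $\frac{2022050}{3} \approx 6.7402 \cdot 10^{5}$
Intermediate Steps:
$z = \frac{3314381}{3}$ ($z = \left(- \frac{1}{3}\right) \left(-3314381\right) = \frac{3314381}{3} \approx 1.1048 \cdot 10^{6}$)
$s{\left(h,R \right)} = 0$ ($s{\left(h,R \right)} = \frac{1}{3} \cdot 0 = 0$)
$N{\left(M \right)} = 0$ ($N{\left(M \right)} = M \frac{0}{M} = M 0 = 0$)
$\left(z + \left(-463360 + N{\left(901 \right)}\right)\right) + \left(\left(-72\right) \left(-444\right) + 615\right) = \left(\frac{3314381}{3} + \left(-463360 + 0\right)\right) + \left(\left(-72\right) \left(-444\right) + 615\right) = \left(\frac{3314381}{3} - 463360\right) + \left(31968 + 615\right) = \frac{1924301}{3} + 32583 = \frac{2022050}{3}$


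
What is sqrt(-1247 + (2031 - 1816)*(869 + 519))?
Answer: sqrt(297173) ≈ 545.14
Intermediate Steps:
sqrt(-1247 + (2031 - 1816)*(869 + 519)) = sqrt(-1247 + 215*1388) = sqrt(-1247 + 298420) = sqrt(297173)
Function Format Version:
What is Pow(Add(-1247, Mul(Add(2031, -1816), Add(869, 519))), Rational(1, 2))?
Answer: Pow(297173, Rational(1, 2)) ≈ 545.14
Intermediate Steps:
Pow(Add(-1247, Mul(Add(2031, -1816), Add(869, 519))), Rational(1, 2)) = Pow(Add(-1247, Mul(215, 1388)), Rational(1, 2)) = Pow(Add(-1247, 298420), Rational(1, 2)) = Pow(297173, Rational(1, 2))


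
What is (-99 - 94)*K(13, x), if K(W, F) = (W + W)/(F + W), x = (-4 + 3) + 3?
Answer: -5018/15 ≈ -334.53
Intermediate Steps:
x = 2 (x = -1 + 3 = 2)
K(W, F) = 2*W/(F + W) (K(W, F) = (2*W)/(F + W) = 2*W/(F + W))
(-99 - 94)*K(13, x) = (-99 - 94)*(2*13/(2 + 13)) = -386*13/15 = -193*26/15 = -5018/15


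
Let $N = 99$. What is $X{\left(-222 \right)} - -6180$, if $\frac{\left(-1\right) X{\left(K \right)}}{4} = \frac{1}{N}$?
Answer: $\frac{611816}{99} \approx 6180.0$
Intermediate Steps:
$X{\left(K \right)} = - \frac{4}{99}$
$X{\left(-222 \right)} - -6180 = - \frac{4}{99} - -6180 = - \frac{4}{99} + 6180 = \frac{611816}{99}$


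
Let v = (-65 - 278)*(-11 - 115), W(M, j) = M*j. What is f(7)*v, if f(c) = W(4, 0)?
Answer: 0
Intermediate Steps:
f(c) = 0 (f(c) = 4*0 = 0)
v = 43218 (v = -343*(-126) = 43218)
f(7)*v = 0*43218 = 0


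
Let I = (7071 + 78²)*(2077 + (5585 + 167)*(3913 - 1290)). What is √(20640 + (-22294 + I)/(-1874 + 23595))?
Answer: √4321428397824881/21721 ≈ 3026.5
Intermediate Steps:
I = 198503332815 (I = (7071 + 6084)*(2077 + 5752*2623) = 13155*(2077 + 15087496) = 13155*15089573 = 198503332815)
√(20640 + (-22294 + I)/(-1874 + 23595)) = √(20640 + (-22294 + 198503332815)/(-1874 + 23595)) = √(20640 + 198503310521/21721) = √(198951631961/21721) = √4321428397824881/21721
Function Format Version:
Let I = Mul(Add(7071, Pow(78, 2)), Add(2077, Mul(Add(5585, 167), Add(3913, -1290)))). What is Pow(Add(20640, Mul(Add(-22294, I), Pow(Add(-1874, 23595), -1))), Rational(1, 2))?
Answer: Mul(Rational(1, 21721), Pow(4321428397824881, Rational(1, 2))) ≈ 3026.5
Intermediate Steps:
I = 198503332815 (I = Mul(Add(7071, 6084), Add(2077, Mul(5752, 2623))) = Mul(13155, Add(2077, 15087496)) = Mul(13155, 15089573) = 198503332815)
Pow(Add(20640, Mul(Add(-22294, I), Pow(Add(-1874, 23595), -1))), Rational(1, 2)) = Pow(Add(20640, Mul(Add(-22294, 198503332815), Pow(Add(-1874, 23595), -1))), Rational(1, 2)) = Pow(Add(20640, Mul(198503310521, Pow(21721, -1))), Rational(1, 2)) = Pow(Add(20640, Mul(198503310521, Rational(1, 21721))), Rational(1, 2)) = Pow(Add(20640, Rational(198503310521, 21721)), Rational(1, 2)) = Pow(Rational(198951631961, 21721), Rational(1, 2)) = Mul(Rational(1, 21721), Pow(4321428397824881, Rational(1, 2)))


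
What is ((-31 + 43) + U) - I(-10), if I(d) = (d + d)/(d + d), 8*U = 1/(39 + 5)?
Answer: 3873/352 ≈ 11.003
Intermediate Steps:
U = 1/352 (U = 1/(8*(39 + 5)) = (⅛)/44 = (⅛)*(1/44) = 1/352 ≈ 0.0028409)
I(d) = 1 (I(d) = (2*d)/((2*d)) = (2*d)*(1/(2*d)) = 1)
((-31 + 43) + U) - I(-10) = ((-31 + 43) + 1/352) - 1*1 = (12 + 1/352) - 1 = 4225/352 - 1 = 3873/352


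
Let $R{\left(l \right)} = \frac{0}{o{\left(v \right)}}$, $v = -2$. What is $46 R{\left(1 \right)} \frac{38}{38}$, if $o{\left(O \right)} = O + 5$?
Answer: $0$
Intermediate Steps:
$o{\left(O \right)} = 5 + O$
$R{\left(l \right)} = 0$ ($R{\left(l \right)} = \frac{0}{5 - 2} = \frac{0}{3} = 0 \cdot \frac{1}{3} = 0$)
$46 R{\left(1 \right)} \frac{38}{38} = 46 \cdot 0 \cdot \frac{38}{38} = 0 \cdot 38 \cdot \frac{1}{38} = 0 \cdot 1 = 0$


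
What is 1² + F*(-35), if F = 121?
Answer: -4234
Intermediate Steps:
1² + F*(-35) = 1² + 121*(-35) = 1 - 4235 = -4234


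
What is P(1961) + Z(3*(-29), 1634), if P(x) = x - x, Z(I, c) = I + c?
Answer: 1547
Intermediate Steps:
P(x) = 0
P(1961) + Z(3*(-29), 1634) = 0 + (3*(-29) + 1634) = 0 + (-87 + 1634) = 0 + 1547 = 1547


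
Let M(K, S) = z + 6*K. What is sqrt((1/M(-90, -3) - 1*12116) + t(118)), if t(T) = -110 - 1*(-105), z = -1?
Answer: I*sqrt(3547586942)/541 ≈ 110.1*I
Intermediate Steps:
M(K, S) = -1 + 6*K
t(T) = -5 (t(T) = -110 + 105 = -5)
sqrt((1/M(-90, -3) - 1*12116) + t(118)) = sqrt((1/(-1 + 6*(-90)) - 1*12116) - 5) = sqrt((1/(-1 - 540) - 12116) - 5) = sqrt((1/(-541) - 12116) - 5) = sqrt((-1/541 - 12116) - 5) = sqrt(-6554757/541 - 5) = sqrt(-6557462/541) = I*sqrt(3547586942)/541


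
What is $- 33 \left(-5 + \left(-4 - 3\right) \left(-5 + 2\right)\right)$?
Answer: $-528$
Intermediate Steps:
$- 33 \left(-5 + \left(-4 - 3\right) \left(-5 + 2\right)\right) = - 33 \left(-5 - -21\right) = - 33 \left(-5 + 21\right) = \left(-33\right) 16 = -528$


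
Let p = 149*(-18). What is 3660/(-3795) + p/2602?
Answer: -656717/329153 ≈ -1.9952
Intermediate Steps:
p = -2682
3660/(-3795) + p/2602 = 3660/(-3795) - 2682/2602 = 3660*(-1/3795) - 2682*1/2602 = -244/253 - 1341/1301 = -656717/329153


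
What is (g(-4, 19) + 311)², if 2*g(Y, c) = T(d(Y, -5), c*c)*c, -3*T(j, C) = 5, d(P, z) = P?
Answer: 3136441/36 ≈ 87123.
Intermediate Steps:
T(j, C) = -5/3 (T(j, C) = -⅓*5 = -5/3)
g(Y, c) = -5*c/6 (g(Y, c) = (-5*c/3)/2 = -5*c/6)
(g(-4, 19) + 311)² = (-⅚*19 + 311)² = (-95/6 + 311)² = (1771/6)² = 3136441/36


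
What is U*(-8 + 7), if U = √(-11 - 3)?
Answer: -I*√14 ≈ -3.7417*I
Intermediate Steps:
U = I*√14 (U = √(-14) = I*√14 ≈ 3.7417*I)
U*(-8 + 7) = (I*√14)*(-8 + 7) = (I*√14)*(-1) = -I*√14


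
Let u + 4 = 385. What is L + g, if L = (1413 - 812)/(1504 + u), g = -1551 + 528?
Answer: -1927754/1885 ≈ -1022.7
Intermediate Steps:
u = 381 (u = -4 + 385 = 381)
g = -1023
L = 601/1885 (L = (1413 - 812)/(1504 + 381) = 601/1885 ≈ 0.31883)
L + g = 601/1885 - 1023 = -1927754/1885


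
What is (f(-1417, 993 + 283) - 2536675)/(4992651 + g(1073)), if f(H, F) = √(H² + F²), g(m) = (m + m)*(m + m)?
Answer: -2536675/9597967 + √3636065/9597967 ≈ -0.26409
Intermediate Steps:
g(m) = 4*m² (g(m) = (2*m)*(2*m) = 4*m²)
f(H, F) = √(F² + H²)
(f(-1417, 993 + 283) - 2536675)/(4992651 + g(1073)) = (√((993 + 283)² + (-1417)²) - 2536675)/(4992651 + 4*1073²) = (√(1276² + 2007889) - 2536675)/(4992651 + 4*1151329) = (√(1628176 + 2007889) - 2536675)/(4992651 + 4605316) = (√3636065 - 2536675)/9597967 = (-2536675 + √3636065)*(1/9597967) = -2536675/9597967 + √3636065/9597967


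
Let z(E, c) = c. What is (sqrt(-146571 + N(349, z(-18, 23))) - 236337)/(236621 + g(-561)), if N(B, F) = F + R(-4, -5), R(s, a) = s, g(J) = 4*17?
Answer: -236337/236689 + 2*I*sqrt(36638)/236689 ≈ -0.99851 + 0.0016174*I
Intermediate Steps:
g(J) = 68
N(B, F) = -4 + F (N(B, F) = F - 4 = -4 + F)
(sqrt(-146571 + N(349, z(-18, 23))) - 236337)/(236621 + g(-561)) = (sqrt(-146571 + (-4 + 23)) - 236337)/(236621 + 68) = (sqrt(-146571 + 19) - 236337)/236689 = (sqrt(-146552) - 236337)*(1/236689) = (2*I*sqrt(36638) - 236337)*(1/236689) = (-236337 + 2*I*sqrt(36638))*(1/236689) = -236337/236689 + 2*I*sqrt(36638)/236689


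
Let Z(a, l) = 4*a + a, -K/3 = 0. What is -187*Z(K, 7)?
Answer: 0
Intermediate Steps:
K = 0 (K = -3*0 = 0)
Z(a, l) = 5*a
-187*Z(K, 7) = -935*0 = -187*0 = 0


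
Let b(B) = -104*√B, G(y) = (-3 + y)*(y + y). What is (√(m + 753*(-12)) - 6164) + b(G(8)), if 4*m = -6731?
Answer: -6164 - 416*√5 + 35*I*√35/2 ≈ -7094.2 + 103.53*I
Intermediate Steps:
m = -6731/4 (m = (¼)*(-6731) = -6731/4 ≈ -1682.8)
G(y) = 2*y*(-3 + y) (G(y) = (-3 + y)*(2*y) = 2*y*(-3 + y))
(√(m + 753*(-12)) - 6164) + b(G(8)) = (√(-6731/4 + 753*(-12)) - 6164) - 104*4*√(-3 + 8) = (√(-6731/4 - 9036) - 6164) - 104*4*√5 = (√(-42875/4) - 6164) - 416*√5 = (35*I*√35/2 - 6164) - 416*√5 = (-6164 + 35*I*√35/2) - 416*√5 = -6164 - 416*√5 + 35*I*√35/2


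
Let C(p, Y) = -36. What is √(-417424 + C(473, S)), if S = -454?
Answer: 2*I*√104365 ≈ 646.11*I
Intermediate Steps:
√(-417424 + C(473, S)) = √(-417424 - 36) = √(-417460) = 2*I*√104365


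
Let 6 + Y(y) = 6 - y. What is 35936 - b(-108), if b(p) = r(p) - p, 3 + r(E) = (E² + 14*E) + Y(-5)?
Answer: 25674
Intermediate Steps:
Y(y) = -y (Y(y) = -6 + (6 - y) = -y)
r(E) = 2 + E² + 14*E (r(E) = -3 + ((E² + 14*E) - 1*(-5)) = -3 + ((E² + 14*E) + 5) = -3 + (5 + E² + 14*E) = 2 + E² + 14*E)
b(p) = 2 + p² + 13*p (b(p) = (2 + p² + 14*p) - p = 2 + p² + 13*p)
35936 - b(-108) = 35936 - (2 + (-108)² + 13*(-108)) = 35936 - (2 + 11664 - 1404) = 35936 - 1*10262 = 35936 - 10262 = 25674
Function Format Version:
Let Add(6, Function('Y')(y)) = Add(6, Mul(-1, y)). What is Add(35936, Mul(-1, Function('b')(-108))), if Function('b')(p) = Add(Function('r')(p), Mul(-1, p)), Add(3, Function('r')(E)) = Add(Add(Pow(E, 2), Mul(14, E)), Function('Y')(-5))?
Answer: 25674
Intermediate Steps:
Function('Y')(y) = Mul(-1, y) (Function('Y')(y) = Add(-6, Add(6, Mul(-1, y))) = Mul(-1, y))
Function('r')(E) = Add(2, Pow(E, 2), Mul(14, E)) (Function('r')(E) = Add(-3, Add(Add(Pow(E, 2), Mul(14, E)), Mul(-1, -5))) = Add(-3, Add(Add(Pow(E, 2), Mul(14, E)), 5)) = Add(-3, Add(5, Pow(E, 2), Mul(14, E))) = Add(2, Pow(E, 2), Mul(14, E)))
Function('b')(p) = Add(2, Pow(p, 2), Mul(13, p)) (Function('b')(p) = Add(Add(2, Pow(p, 2), Mul(14, p)), Mul(-1, p)) = Add(2, Pow(p, 2), Mul(13, p)))
Add(35936, Mul(-1, Function('b')(-108))) = Add(35936, Mul(-1, Add(2, Pow(-108, 2), Mul(13, -108)))) = Add(35936, Mul(-1, Add(2, 11664, -1404))) = Add(35936, Mul(-1, 10262)) = Add(35936, -10262) = 25674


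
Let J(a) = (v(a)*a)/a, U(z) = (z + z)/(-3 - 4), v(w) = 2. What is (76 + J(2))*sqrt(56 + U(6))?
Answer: 156*sqrt(665)/7 ≈ 574.70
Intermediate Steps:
U(z) = -2*z/7 (U(z) = (2*z)/(-7) = (2*z)*(-1/7) = -2*z/7)
J(a) = 2 (J(a) = (2*a)/a = 2)
(76 + J(2))*sqrt(56 + U(6)) = (76 + 2)*sqrt(56 - 2/7*6) = 78*sqrt(56 - 12/7) = 78*sqrt(380/7) = 78*(2*sqrt(665)/7) = 156*sqrt(665)/7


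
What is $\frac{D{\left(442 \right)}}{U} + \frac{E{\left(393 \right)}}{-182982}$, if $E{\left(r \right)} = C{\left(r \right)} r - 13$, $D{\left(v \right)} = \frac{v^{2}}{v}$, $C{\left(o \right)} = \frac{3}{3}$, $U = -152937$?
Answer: $- \frac{23165684}{4664119689} \approx -0.0049668$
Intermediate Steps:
$C{\left(o \right)} = 1$ ($C{\left(o \right)} = 3 \cdot \frac{1}{3} = 1$)
$D{\left(v \right)} = v$
$E{\left(r \right)} = -13 + r$ ($E{\left(r \right)} = 1 r - 13 = r - 13 = -13 + r$)
$\frac{D{\left(442 \right)}}{U} + \frac{E{\left(393 \right)}}{-182982} = \frac{442}{-152937} + \frac{-13 + 393}{-182982} = 442 \left(- \frac{1}{152937}\right) + 380 \left(- \frac{1}{182982}\right) = - \frac{442}{152937} - \frac{190}{91491} = - \frac{23165684}{4664119689}$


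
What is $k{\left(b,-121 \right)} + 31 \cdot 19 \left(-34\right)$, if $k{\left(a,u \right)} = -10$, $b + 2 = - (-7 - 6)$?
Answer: $-20036$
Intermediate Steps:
$b = 11$ ($b = -2 - \left(-7 - 6\right) = -2 - -13 = -2 + 13 = 11$)
$k{\left(b,-121 \right)} + 31 \cdot 19 \left(-34\right) = -10 + 31 \cdot 19 \left(-34\right) = -10 + 589 \left(-34\right) = -10 - 20026 = -20036$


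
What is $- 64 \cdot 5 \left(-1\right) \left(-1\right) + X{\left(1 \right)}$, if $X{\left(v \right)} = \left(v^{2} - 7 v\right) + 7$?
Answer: $-319$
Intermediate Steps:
$X{\left(v \right)} = 7 + v^{2} - 7 v$
$- 64 \cdot 5 \left(-1\right) \left(-1\right) + X{\left(1 \right)} = - 64 \cdot 5 \left(-1\right) \left(-1\right) + \left(7 + 1^{2} - 7\right) = - 64 \left(\left(-5\right) \left(-1\right)\right) + \left(7 + 1 - 7\right) = \left(-64\right) 5 + 1 = -320 + 1 = -319$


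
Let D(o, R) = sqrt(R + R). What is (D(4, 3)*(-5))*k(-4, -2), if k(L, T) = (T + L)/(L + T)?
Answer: -5*sqrt(6) ≈ -12.247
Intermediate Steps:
D(o, R) = sqrt(2)*sqrt(R) (D(o, R) = sqrt(2*R) = sqrt(2)*sqrt(R))
k(L, T) = 1 (k(L, T) = (L + T)/(L + T) = 1)
(D(4, 3)*(-5))*k(-4, -2) = ((sqrt(2)*sqrt(3))*(-5))*1 = (sqrt(6)*(-5))*1 = -5*sqrt(6)*1 = -5*sqrt(6)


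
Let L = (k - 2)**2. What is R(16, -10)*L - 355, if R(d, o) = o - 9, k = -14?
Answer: -5219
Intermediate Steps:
R(d, o) = -9 + o
L = 256 (L = (-14 - 2)**2 = (-16)**2 = 256)
R(16, -10)*L - 355 = (-9 - 10)*256 - 355 = -19*256 - 355 = -4864 - 355 = -5219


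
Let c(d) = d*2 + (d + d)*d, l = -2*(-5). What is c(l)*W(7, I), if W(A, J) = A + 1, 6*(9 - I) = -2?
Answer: 1760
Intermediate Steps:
I = 28/3 (I = 9 - ⅙*(-2) = 9 + ⅓ = 28/3 ≈ 9.3333)
l = 10
W(A, J) = 1 + A
c(d) = 2*d + 2*d² (c(d) = 2*d + (2*d)*d = 2*d + 2*d²)
c(l)*W(7, I) = (2*10*(1 + 10))*(1 + 7) = (2*10*11)*8 = 220*8 = 1760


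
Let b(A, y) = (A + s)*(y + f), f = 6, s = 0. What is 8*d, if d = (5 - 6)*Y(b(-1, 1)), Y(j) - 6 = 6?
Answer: -96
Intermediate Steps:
b(A, y) = A*(6 + y) (b(A, y) = (A + 0)*(y + 6) = A*(6 + y))
Y(j) = 12 (Y(j) = 6 + 6 = 12)
d = -12 (d = (5 - 6)*12 = -1*12 = -12)
8*d = 8*(-12) = -96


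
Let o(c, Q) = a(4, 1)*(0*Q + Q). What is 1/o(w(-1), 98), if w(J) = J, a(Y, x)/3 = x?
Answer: 1/294 ≈ 0.0034014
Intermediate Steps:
a(Y, x) = 3*x
o(c, Q) = 3*Q (o(c, Q) = (3*1)*(0*Q + Q) = 3*(0 + Q) = 3*Q)
1/o(w(-1), 98) = 1/(3*98) = 1/294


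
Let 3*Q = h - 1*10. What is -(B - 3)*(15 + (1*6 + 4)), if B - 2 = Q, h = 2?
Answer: 275/3 ≈ 91.667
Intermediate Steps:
Q = -8/3 (Q = (2 - 1*10)/3 = (2 - 10)/3 = (⅓)*(-8) = -8/3 ≈ -2.6667)
B = -⅔ (B = 2 - 8/3 = -⅔ ≈ -0.66667)
-(B - 3)*(15 + (1*6 + 4)) = -(-⅔ - 3)*(15 + (1*6 + 4)) = -(-11)*(15 + (6 + 4))/3 = -(-11)*(15 + 10)/3 = -(-11)*25/3 = -1*(-275/3) = 275/3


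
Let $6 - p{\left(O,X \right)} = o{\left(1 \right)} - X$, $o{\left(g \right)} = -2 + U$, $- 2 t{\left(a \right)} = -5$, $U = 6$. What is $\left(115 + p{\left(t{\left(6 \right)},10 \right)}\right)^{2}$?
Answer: $16129$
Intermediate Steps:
$t{\left(a \right)} = \frac{5}{2}$ ($t{\left(a \right)} = \left(- \frac{1}{2}\right) \left(-5\right) = \frac{5}{2}$)
$o{\left(g \right)} = 4$ ($o{\left(g \right)} = -2 + 6 = 4$)
$p{\left(O,X \right)} = 2 + X$ ($p{\left(O,X \right)} = 6 - \left(4 - X\right) = 6 + \left(-4 + X\right) = 2 + X$)
$\left(115 + p{\left(t{\left(6 \right)},10 \right)}\right)^{2} = \left(115 + \left(2 + 10\right)\right)^{2} = \left(115 + 12\right)^{2} = 127^{2} = 16129$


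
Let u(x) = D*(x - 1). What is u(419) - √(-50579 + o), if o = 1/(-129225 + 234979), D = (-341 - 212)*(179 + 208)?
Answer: -89456598 - I*√4674966187810/9614 ≈ -8.9457e+7 - 224.9*I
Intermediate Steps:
D = -214011 (D = -553*387 = -214011)
u(x) = 214011 - 214011*x (u(x) = -214011*(x - 1) = -214011*(-1 + x) = 214011 - 214011*x)
o = 1/105754 ≈ 9.4559e-6
u(419) - √(-50579 + o) = (214011 - 214011*419) - √(-50579 + 1/105754) = (214011 - 89670609) - √(-5348931565/105754) = -89456598 - I*√4674966187810/9614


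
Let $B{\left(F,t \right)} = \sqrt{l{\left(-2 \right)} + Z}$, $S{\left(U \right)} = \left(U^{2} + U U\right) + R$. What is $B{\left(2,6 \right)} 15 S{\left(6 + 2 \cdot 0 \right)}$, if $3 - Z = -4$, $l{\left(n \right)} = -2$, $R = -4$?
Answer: $1020 \sqrt{5} \approx 2280.8$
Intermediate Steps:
$Z = 7$ ($Z = 3 - -4 = 3 + 4 = 7$)
$S{\left(U \right)} = -4 + 2 U^{2}$ ($S{\left(U \right)} = \left(U^{2} + U U\right) - 4 = \left(U^{2} + U^{2}\right) - 4 = 2 U^{2} - 4 = -4 + 2 U^{2}$)
$B{\left(F,t \right)} = \sqrt{5}$ ($B{\left(F,t \right)} = \sqrt{-2 + 7} = \sqrt{5}$)
$B{\left(2,6 \right)} 15 S{\left(6 + 2 \cdot 0 \right)} = \sqrt{5} \cdot 15 \left(-4 + 2 \left(6 + 2 \cdot 0\right)^{2}\right) = 15 \sqrt{5} \left(-4 + 2 \left(6 + 0\right)^{2}\right) = 15 \sqrt{5} \left(-4 + 2 \cdot 6^{2}\right) = 15 \sqrt{5} \left(-4 + 2 \cdot 36\right) = 15 \sqrt{5} \left(-4 + 72\right) = 15 \sqrt{5} \cdot 68 = 1020 \sqrt{5}$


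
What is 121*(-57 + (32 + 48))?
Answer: 2783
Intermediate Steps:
121*(-57 + (32 + 48)) = 121*(-57 + 80) = 121*23 = 2783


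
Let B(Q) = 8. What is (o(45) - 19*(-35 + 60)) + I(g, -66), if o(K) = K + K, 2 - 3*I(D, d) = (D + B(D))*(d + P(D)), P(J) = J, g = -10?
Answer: -435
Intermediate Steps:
I(D, d) = 2/3 - (8 + D)*(D + d)/3 (I(D, d) = 2/3 - (D + 8)*(d + D)/3 = 2/3 - (8 + D)*(D + d)/3)
o(K) = 2*K
(o(45) - 19*(-35 + 60)) + I(g, -66) = (2*45 - 19*(-35 + 60)) + (2/3 - 8/3*(-10) - 8/3*(-66) - 1/3*(-10)**2 - 1/3*(-10)*(-66)) = (90 - 19*25) + (2/3 + 80/3 + 176 - 1/3*100 - 220) = (90 - 475) + (2/3 + 80/3 + 176 - 100/3 - 220) = -385 - 50 = -435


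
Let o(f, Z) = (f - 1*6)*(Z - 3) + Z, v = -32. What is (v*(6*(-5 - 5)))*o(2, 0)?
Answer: 23040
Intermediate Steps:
o(f, Z) = Z + (-6 + f)*(-3 + Z) (o(f, Z) = (f - 6)*(-3 + Z) + Z = (-6 + f)*(-3 + Z) + Z = Z + (-6 + f)*(-3 + Z))
(v*(6*(-5 - 5)))*o(2, 0) = (-192*(-5 - 5))*(18 - 5*0 - 3*2 + 0*2) = (-192*(-10))*(18 + 0 - 6 + 0) = -32*(-60)*12 = 1920*12 = 23040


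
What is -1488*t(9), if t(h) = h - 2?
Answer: -10416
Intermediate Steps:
t(h) = -2 + h
-1488*t(9) = -1488*(-2 + 9) = -1488*7 = -10416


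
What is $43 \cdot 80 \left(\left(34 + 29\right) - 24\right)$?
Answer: $134160$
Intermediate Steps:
$43 \cdot 80 \left(\left(34 + 29\right) - 24\right) = 3440 \left(63 - 24\right) = 3440 \cdot 39 = 134160$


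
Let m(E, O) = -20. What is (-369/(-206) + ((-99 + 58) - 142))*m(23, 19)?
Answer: 373290/103 ≈ 3624.2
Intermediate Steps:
(-369/(-206) + ((-99 + 58) - 142))*m(23, 19) = (-369/(-206) + ((-99 + 58) - 142))*(-20) = (-369*(-1/206) + (-41 - 142))*(-20) = (369/206 - 183)*(-20) = -37329/206*(-20) = 373290/103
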